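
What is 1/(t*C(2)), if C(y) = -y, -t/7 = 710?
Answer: 1/9940 ≈ 0.00010060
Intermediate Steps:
t = -4970 (t = -7*710 = -4970)
1/(t*C(2)) = 1/(-(-4970)*2) = 1/(-4970*(-2)) = 1/9940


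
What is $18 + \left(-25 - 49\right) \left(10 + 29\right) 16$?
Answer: $-46158$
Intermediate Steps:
$18 + \left(-25 - 49\right) \left(10 + 29\right) 16 = 18 + \left(-74\right) 39 \cdot 16 = 18 - 46176 = -46158$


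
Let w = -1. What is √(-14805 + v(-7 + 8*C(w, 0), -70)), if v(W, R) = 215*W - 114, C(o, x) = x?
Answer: 2*I*√4106 ≈ 128.16*I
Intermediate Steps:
v(W, R) = -114 + 215*W
√(-14805 + v(-7 + 8*C(w, 0), -70)) = √(-14805 + (-114 + 215*(-7 + 8*0))) = √(-14805 + (-114 + 215*(-7 + 0))) = √(-14805 + (-114 + 215*(-7))) = √(-14805 + (-114 - 1505)) = √(-14805 - 1619) = √(-16424) = 2*I*√4106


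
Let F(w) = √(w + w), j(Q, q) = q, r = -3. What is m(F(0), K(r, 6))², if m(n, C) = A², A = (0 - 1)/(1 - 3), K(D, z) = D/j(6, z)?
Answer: 1/16 ≈ 0.062500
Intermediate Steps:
K(D, z) = D/z
A = ½ (A = -1/(-2) = -1*(-½) = ½ ≈ 0.50000)
F(w) = √2*√w (F(w) = √(2*w) = √2*√w)
m(n, C) = ¼ (m(n, C) = (½)² = ¼)
m(F(0), K(r, 6))² = (¼)² = 1/16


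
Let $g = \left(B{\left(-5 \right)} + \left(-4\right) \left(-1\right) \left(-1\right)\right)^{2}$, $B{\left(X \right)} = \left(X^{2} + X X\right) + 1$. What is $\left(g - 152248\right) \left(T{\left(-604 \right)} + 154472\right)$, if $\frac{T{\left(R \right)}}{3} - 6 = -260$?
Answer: $-23062494690$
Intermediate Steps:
$T{\left(R \right)} = -762$ ($T{\left(R \right)} = 18 + 3 \left(-260\right) = 18 - 780 = -762$)
$B{\left(X \right)} = 1 + 2 X^{2}$ ($B{\left(X \right)} = \left(X^{2} + X^{2}\right) + 1 = 2 X^{2} + 1 = 1 + 2 X^{2}$)
$g = 2209$ ($g = \left(\left(1 + 2 \left(-5\right)^{2}\right) + \left(-4\right) \left(-1\right) \left(-1\right)\right)^{2} = \left(\left(1 + 2 \cdot 25\right) + 4 \left(-1\right)\right)^{2} = \left(\left(1 + 50\right) - 4\right)^{2} = \left(51 - 4\right)^{2} = 47^{2} = 2209$)
$\left(g - 152248\right) \left(T{\left(-604 \right)} + 154472\right) = \left(2209 - 152248\right) \left(-762 + 154472\right) = \left(-150039\right) 153710 = -23062494690$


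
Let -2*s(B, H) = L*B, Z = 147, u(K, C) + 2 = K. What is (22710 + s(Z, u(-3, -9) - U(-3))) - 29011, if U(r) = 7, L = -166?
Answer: 5900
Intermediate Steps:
u(K, C) = -2 + K
s(B, H) = 83*B (s(B, H) = -(-83)*B = 83*B)
(22710 + s(Z, u(-3, -9) - U(-3))) - 29011 = (22710 + 83*147) - 29011 = (22710 + 12201) - 29011 = 34911 - 29011 = 5900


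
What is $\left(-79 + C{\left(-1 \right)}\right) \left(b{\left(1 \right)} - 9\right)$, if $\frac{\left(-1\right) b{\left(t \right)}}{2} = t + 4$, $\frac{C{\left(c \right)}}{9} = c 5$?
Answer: $2356$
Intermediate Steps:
$C{\left(c \right)} = 45 c$ ($C{\left(c \right)} = 9 c 5 = 9 \cdot 5 c = 45 c$)
$b{\left(t \right)} = -8 - 2 t$ ($b{\left(t \right)} = - 2 \left(t + 4\right) = - 2 \left(4 + t\right) = -8 - 2 t$)
$\left(-79 + C{\left(-1 \right)}\right) \left(b{\left(1 \right)} - 9\right) = \left(-79 + 45 \left(-1\right)\right) \left(\left(-8 - 2\right) - 9\right) = \left(-79 - 45\right) \left(\left(-8 - 2\right) - 9\right) = - 124 \left(-10 - 9\right) = \left(-124\right) \left(-19\right) = 2356$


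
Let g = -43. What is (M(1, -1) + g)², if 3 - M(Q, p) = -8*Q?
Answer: 1024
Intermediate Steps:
M(Q, p) = 3 + 8*Q (M(Q, p) = 3 - (-8)*Q = 3 + 8*Q)
(M(1, -1) + g)² = ((3 + 8*1) - 43)² = ((3 + 8) - 43)² = (11 - 43)² = (-32)² = 1024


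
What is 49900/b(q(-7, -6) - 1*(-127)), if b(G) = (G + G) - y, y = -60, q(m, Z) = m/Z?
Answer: 149700/949 ≈ 157.74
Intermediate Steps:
b(G) = 60 + 2*G (b(G) = (G + G) - 1*(-60) = 2*G + 60 = 60 + 2*G)
49900/b(q(-7, -6) - 1*(-127)) = 49900/(60 + 2*(-7/(-6) - 1*(-127))) = 49900/(60 + 2*(-7*(-⅙) + 127)) = 49900/(60 + 2*(7/6 + 127)) = 49900/(60 + 2*(769/6)) = 49900/(60 + 769/3) = 49900/(949/3) = 49900*(3/949) = 149700/949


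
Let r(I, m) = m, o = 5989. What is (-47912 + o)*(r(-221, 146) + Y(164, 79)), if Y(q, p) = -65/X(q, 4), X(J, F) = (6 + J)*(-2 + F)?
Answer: -415666545/68 ≈ -6.1127e+6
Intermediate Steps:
X(J, F) = (-2 + F)*(6 + J)
Y(q, p) = -65/(12 + 2*q) (Y(q, p) = -65/(-12 - 2*q + 6*4 + 4*q) = -65/(-12 - 2*q + 24 + 4*q) = -65/(12 + 2*q))
(-47912 + o)*(r(-221, 146) + Y(164, 79)) = (-47912 + 5989)*(146 - 65/(12 + 2*164)) = -41923*(146 - 65/(12 + 328)) = -41923*(146 - 65/340) = -41923*(146 - 65*1/340) = -41923*(146 - 13/68) = -41923*9915/68 = -415666545/68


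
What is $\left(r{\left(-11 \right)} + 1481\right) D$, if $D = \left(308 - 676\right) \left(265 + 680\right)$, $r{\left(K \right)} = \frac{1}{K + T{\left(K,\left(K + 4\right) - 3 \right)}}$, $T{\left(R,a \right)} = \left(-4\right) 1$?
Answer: $-515009376$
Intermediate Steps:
$T{\left(R,a \right)} = -4$
$r{\left(K \right)} = \frac{1}{-4 + K}$ ($r{\left(K \right)} = \frac{1}{K - 4} = \frac{1}{-4 + K}$)
$D = -347760$ ($D = \left(-368\right) 945 = -347760$)
$\left(r{\left(-11 \right)} + 1481\right) D = \left(\frac{1}{-4 - 11} + 1481\right) \left(-347760\right) = \left(\frac{1}{-15} + 1481\right) \left(-347760\right) = \left(- \frac{1}{15} + 1481\right) \left(-347760\right) = \frac{22214}{15} \left(-347760\right) = -515009376$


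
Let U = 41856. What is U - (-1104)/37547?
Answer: 1571568336/37547 ≈ 41856.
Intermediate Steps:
U - (-1104)/37547 = 41856 - (-1104)/37547 = 41856 - 1*(-1104/37547) = 41856 + 1104/37547 = 1571568336/37547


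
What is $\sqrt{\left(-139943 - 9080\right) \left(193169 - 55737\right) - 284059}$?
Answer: $i \sqrt{20480812995} \approx 1.4311 \cdot 10^{5} i$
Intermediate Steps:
$\sqrt{\left(-139943 - 9080\right) \left(193169 - 55737\right) - 284059} = \sqrt{\left(-149023\right) 137432 - 284059} = \sqrt{-20480528936 - 284059} = \sqrt{-20480812995} = i \sqrt{20480812995}$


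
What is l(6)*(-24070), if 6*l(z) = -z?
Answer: 24070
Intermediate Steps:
l(z) = -z/6 (l(z) = (-z)/6 = -z/6)
l(6)*(-24070) = -⅙*6*(-24070) = -1*(-24070) = 24070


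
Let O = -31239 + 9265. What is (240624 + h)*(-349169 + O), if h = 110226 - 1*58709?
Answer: -108426087163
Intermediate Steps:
O = -21974
h = 51517 (h = 110226 - 58709 = 51517)
(240624 + h)*(-349169 + O) = (240624 + 51517)*(-349169 - 21974) = 292141*(-371143) = -108426087163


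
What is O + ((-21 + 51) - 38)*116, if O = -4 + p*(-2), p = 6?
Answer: -944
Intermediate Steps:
O = -16 (O = -4 + 6*(-2) = -4 - 12 = -16)
O + ((-21 + 51) - 38)*116 = -16 + ((-21 + 51) - 38)*116 = -16 + (30 - 38)*116 = -16 - 8*116 = -16 - 928 = -944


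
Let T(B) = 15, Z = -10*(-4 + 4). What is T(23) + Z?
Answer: 15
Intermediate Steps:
Z = 0 (Z = -10*0 = 0)
T(23) + Z = 15 + 0 = 15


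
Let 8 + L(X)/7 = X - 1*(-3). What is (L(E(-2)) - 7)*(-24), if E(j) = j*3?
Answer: 2016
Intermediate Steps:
E(j) = 3*j
L(X) = -35 + 7*X (L(X) = -56 + 7*(X - 1*(-3)) = -56 + 7*(X + 3) = -56 + 7*(3 + X) = -56 + (21 + 7*X) = -35 + 7*X)
(L(E(-2)) - 7)*(-24) = ((-35 + 7*(3*(-2))) - 7)*(-24) = ((-35 + 7*(-6)) - 7)*(-24) = ((-35 - 42) - 7)*(-24) = (-77 - 7)*(-24) = -84*(-24) = 2016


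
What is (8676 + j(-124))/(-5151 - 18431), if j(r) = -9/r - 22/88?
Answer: -41377/112468 ≈ -0.36790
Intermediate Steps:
j(r) = -¼ - 9/r (j(r) = -9/r - 22*1/88 = -9/r - ¼ = -¼ - 9/r)
(8676 + j(-124))/(-5151 - 18431) = (8676 + (¼)*(-36 - 1*(-124))/(-124))/(-5151 - 18431) = (8676 + (¼)*(-1/124)*(-36 + 124))/(-23582) = (8676 + (¼)*(-1/124)*88)*(-1/23582) = (8676 - 11/62)*(-1/23582) = (537901/62)*(-1/23582) = -41377/112468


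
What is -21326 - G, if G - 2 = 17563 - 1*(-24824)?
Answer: -63715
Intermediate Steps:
G = 42389 (G = 2 + (17563 - 1*(-24824)) = 2 + (17563 + 24824) = 2 + 42387 = 42389)
-21326 - G = -21326 - 1*42389 = -21326 - 42389 = -63715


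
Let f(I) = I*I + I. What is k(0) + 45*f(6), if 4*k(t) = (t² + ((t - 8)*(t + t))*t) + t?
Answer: 1890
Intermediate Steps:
f(I) = I + I² (f(I) = I² + I = I + I²)
k(t) = t/4 + t²/4 + t²*(-8 + t)/2 (k(t) = ((t² + ((t - 8)*(t + t))*t) + t)/4 = ((t² + ((-8 + t)*(2*t))*t) + t)/4 = ((t² + (2*t*(-8 + t))*t) + t)/4 = ((t² + 2*t²*(-8 + t)) + t)/4 = (t + t² + 2*t²*(-8 + t))/4 = t/4 + t²/4 + t²*(-8 + t)/2)
k(0) + 45*f(6) = (¼)*0*(1 - 15*0 + 2*0²) + 45*(6*(1 + 6)) = (¼)*0*(1 + 0 + 2*0) + 45*(6*7) = (¼)*0*(1 + 0 + 0) + 45*42 = (¼)*0*1 + 1890 = 0 + 1890 = 1890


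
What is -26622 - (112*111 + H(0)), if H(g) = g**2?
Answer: -39054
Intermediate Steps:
-26622 - (112*111 + H(0)) = -26622 - (112*111 + 0**2) = -26622 - (12432 + 0) = -26622 - 1*12432 = -26622 - 12432 = -39054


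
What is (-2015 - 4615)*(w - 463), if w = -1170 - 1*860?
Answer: 16528590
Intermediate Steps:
w = -2030 (w = -1170 - 860 = -2030)
(-2015 - 4615)*(w - 463) = (-2015 - 4615)*(-2030 - 463) = -6630*(-2493) = 16528590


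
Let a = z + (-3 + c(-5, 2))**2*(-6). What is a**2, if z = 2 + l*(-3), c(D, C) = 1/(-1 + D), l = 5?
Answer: 192721/36 ≈ 5353.4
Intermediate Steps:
z = -13 (z = 2 + 5*(-3) = 2 - 15 = -13)
a = -439/6 (a = -13 + (-3 + 1/(-1 - 5))**2*(-6) = -13 + (-3 + 1/(-6))**2*(-6) = -13 + (-3 - 1/6)**2*(-6) = -13 + (-19/6)**2*(-6) = -13 + (361/36)*(-6) = -13 - 361/6 = -439/6 ≈ -73.167)
a**2 = (-439/6)**2 = 192721/36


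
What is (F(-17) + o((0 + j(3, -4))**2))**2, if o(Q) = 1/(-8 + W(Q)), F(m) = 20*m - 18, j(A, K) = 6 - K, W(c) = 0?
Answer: 8208225/64 ≈ 1.2825e+5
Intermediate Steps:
F(m) = -18 + 20*m
o(Q) = -1/8 (o(Q) = 1/(-8 + 0) = 1/(-8) = -1/8)
(F(-17) + o((0 + j(3, -4))**2))**2 = ((-18 + 20*(-17)) - 1/8)**2 = ((-18 - 340) - 1/8)**2 = (-358 - 1/8)**2 = (-2865/8)**2 = 8208225/64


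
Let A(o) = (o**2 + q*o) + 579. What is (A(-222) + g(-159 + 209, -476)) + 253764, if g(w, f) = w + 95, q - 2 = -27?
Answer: 309322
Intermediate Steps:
q = -25 (q = 2 - 27 = -25)
A(o) = 579 + o**2 - 25*o (A(o) = (o**2 - 25*o) + 579 = 579 + o**2 - 25*o)
g(w, f) = 95 + w
(A(-222) + g(-159 + 209, -476)) + 253764 = ((579 + (-222)**2 - 25*(-222)) + (95 + (-159 + 209))) + 253764 = ((579 + 49284 + 5550) + (95 + 50)) + 253764 = (55413 + 145) + 253764 = 55558 + 253764 = 309322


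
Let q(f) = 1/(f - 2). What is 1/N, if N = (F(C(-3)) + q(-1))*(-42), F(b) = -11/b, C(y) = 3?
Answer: 1/168 ≈ 0.0059524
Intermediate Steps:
q(f) = 1/(-2 + f)
N = 168 (N = (-11/3 + 1/(-2 - 1))*(-42) = (-11*⅓ + 1/(-3))*(-42) = (-11/3 - ⅓)*(-42) = -4*(-42) = 168)
1/N = 1/168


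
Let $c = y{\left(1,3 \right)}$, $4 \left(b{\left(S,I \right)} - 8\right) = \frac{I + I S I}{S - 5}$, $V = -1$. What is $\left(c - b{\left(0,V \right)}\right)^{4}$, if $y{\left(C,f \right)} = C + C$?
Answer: $\frac{214358881}{160000} \approx 1339.7$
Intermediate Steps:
$y{\left(C,f \right)} = 2 C$
$b{\left(S,I \right)} = 8 + \frac{I + S I^{2}}{4 \left(-5 + S\right)}$ ($b{\left(S,I \right)} = 8 + \frac{\left(I + I S I\right) \frac{1}{S - 5}}{4} = 8 + \frac{\left(I + S I^{2}\right) \frac{1}{-5 + S}}{4} = 8 + \frac{\frac{1}{-5 + S} \left(I + S I^{2}\right)}{4} = 8 + \frac{I + S I^{2}}{4 \left(-5 + S\right)}$)
$c = 2$ ($c = 2 \cdot 1 = 2$)
$\left(c - b{\left(0,V \right)}\right)^{4} = \left(2 - \frac{-160 - 1 + 32 \cdot 0 + 0 \left(-1\right)^{2}}{4 \left(-5 + 0\right)}\right)^{4} = \left(2 - \frac{-160 - 1 + 0 + 0 \cdot 1}{4 \left(-5\right)}\right)^{4} = \left(2 - \frac{1}{4} \left(- \frac{1}{5}\right) \left(-160 - 1 + 0 + 0\right)\right)^{4} = \left(2 - \frac{1}{4} \left(- \frac{1}{5}\right) \left(-161\right)\right)^{4} = \left(2 - \frac{161}{20}\right)^{4} = \left(- \frac{121}{20}\right)^{4} = \frac{214358881}{160000}$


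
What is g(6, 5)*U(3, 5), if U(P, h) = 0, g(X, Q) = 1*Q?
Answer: 0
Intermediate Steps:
g(X, Q) = Q
g(6, 5)*U(3, 5) = 5*0 = 0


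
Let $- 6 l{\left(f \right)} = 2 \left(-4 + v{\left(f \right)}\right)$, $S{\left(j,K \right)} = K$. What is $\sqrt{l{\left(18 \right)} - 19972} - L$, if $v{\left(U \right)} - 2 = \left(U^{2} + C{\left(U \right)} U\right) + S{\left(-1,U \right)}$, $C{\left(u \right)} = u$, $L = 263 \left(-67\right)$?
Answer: $17621 + \frac{2 i \sqrt{45435}}{3} \approx 17621.0 + 142.1 i$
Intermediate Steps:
$L = -17621$
$v{\left(U \right)} = 2 + U + 2 U^{2}$ ($v{\left(U \right)} = 2 + \left(\left(U^{2} + U U\right) + U\right) = 2 + \left(\left(U^{2} + U^{2}\right) + U\right) = 2 + \left(2 U^{2} + U\right) = 2 + \left(U + 2 U^{2}\right) = 2 + U + 2 U^{2}$)
$l{\left(f \right)} = \frac{2}{3} - \frac{2 f^{2}}{3} - \frac{f}{3}$ ($l{\left(f \right)} = - \frac{2 \left(-4 + \left(2 + f + 2 f^{2}\right)\right)}{6} = - \frac{2 \left(-2 + f + 2 f^{2}\right)}{6} = - \frac{-4 + 2 f + 4 f^{2}}{6} = \frac{2}{3} - \frac{2 f^{2}}{3} - \frac{f}{3}$)
$\sqrt{l{\left(18 \right)} - 19972} - L = \sqrt{\left(\frac{2}{3} - \frac{2 \cdot 18^{2}}{3} - 6\right) - 19972} - -17621 = \sqrt{\left(\frac{2}{3} - 216 - 6\right) - 19972} + 17621 = \sqrt{- \frac{664}{3} - 19972} + 17621 = \sqrt{- \frac{60580}{3}} + 17621 = \frac{2 i \sqrt{45435}}{3} + 17621 = 17621 + \frac{2 i \sqrt{45435}}{3}$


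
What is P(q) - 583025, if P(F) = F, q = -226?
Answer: -583251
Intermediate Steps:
P(q) - 583025 = -226 - 583025 = -583251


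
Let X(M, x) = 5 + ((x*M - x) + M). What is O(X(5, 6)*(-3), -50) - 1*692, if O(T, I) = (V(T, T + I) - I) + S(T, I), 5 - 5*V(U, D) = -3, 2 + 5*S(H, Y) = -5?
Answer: -3209/5 ≈ -641.80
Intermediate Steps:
S(H, Y) = -7/5 (S(H, Y) = -⅖ + (⅕)*(-5) = -⅖ - 1 = -7/5)
V(U, D) = 8/5 (V(U, D) = 1 - ⅕*(-3) = 1 + ⅗ = 8/5)
X(M, x) = 5 + M - x + M*x (X(M, x) = 5 + ((M*x - x) + M) = 5 + ((-x + M*x) + M) = 5 + (M - x + M*x) = 5 + M - x + M*x)
O(T, I) = ⅕ - I (O(T, I) = (8/5 - I) - 7/5 = ⅕ - I)
O(X(5, 6)*(-3), -50) - 1*692 = (⅕ - 1*(-50)) - 1*692 = (⅕ + 50) - 692 = 251/5 - 692 = -3209/5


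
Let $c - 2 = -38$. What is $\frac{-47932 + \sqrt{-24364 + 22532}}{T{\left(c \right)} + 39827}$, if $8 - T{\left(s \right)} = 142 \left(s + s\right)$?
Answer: $- \frac{47932}{50059} + \frac{2 i \sqrt{458}}{50059} \approx -0.95751 + 0.00085503 i$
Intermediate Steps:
$c = -36$ ($c = 2 - 38 = -36$)
$T{\left(s \right)} = 8 - 284 s$ ($T{\left(s \right)} = 8 - 142 \left(s + s\right) = 8 - 142 \cdot 2 s = 8 - 284 s$)
$\frac{-47932 + \sqrt{-24364 + 22532}}{T{\left(c \right)} + 39827} = \frac{-47932 + \sqrt{-24364 + 22532}}{\left(8 - -10224\right) + 39827} = \frac{-47932 + \sqrt{-1832}}{\left(8 + 10224\right) + 39827} = \frac{-47932 + 2 i \sqrt{458}}{10232 + 39827} = \frac{-47932 + 2 i \sqrt{458}}{50059} = \left(-47932 + 2 i \sqrt{458}\right) \frac{1}{50059} = - \frac{47932}{50059} + \frac{2 i \sqrt{458}}{50059}$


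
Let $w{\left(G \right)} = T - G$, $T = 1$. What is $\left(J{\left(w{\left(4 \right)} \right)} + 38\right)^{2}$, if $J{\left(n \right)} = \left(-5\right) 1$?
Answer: $1089$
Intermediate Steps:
$w{\left(G \right)} = 1 - G$
$J{\left(n \right)} = -5$
$\left(J{\left(w{\left(4 \right)} \right)} + 38\right)^{2} = \left(-5 + 38\right)^{2} = 33^{2} = 1089$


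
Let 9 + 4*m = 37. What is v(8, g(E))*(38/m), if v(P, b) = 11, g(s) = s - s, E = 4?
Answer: 418/7 ≈ 59.714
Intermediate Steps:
m = 7 (m = -9/4 + (¼)*37 = -9/4 + 37/4 = 7)
g(s) = 0
v(8, g(E))*(38/m) = 11*(38/7) = 418/7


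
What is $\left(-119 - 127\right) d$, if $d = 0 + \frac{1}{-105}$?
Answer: $\frac{82}{35} \approx 2.3429$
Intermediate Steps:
$d = - \frac{1}{105}$ ($d = 0 - \frac{1}{105} = - \frac{1}{105} \approx -0.0095238$)
$\left(-119 - 127\right) d = \left(-119 - 127\right) \left(- \frac{1}{105}\right) = \left(-246\right) \left(- \frac{1}{105}\right) = \frac{82}{35}$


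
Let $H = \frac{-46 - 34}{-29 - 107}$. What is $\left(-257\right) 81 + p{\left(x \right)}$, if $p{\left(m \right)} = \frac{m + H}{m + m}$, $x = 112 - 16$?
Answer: $- \frac{33972523}{1632} \approx -20817.0$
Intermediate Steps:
$H = \frac{10}{17}$ ($H = - \frac{80}{-136} = \left(-80\right) \left(- \frac{1}{136}\right) = \frac{10}{17} \approx 0.58823$)
$x = 96$
$p{\left(m \right)} = \frac{\frac{10}{17} + m}{2 m}$ ($p{\left(m \right)} = \frac{m + \frac{10}{17}}{m + m} = \frac{\frac{10}{17} + m}{2 m}$)
$\left(-257\right) 81 + p{\left(x \right)} = \left(-257\right) 81 + \frac{10 + 17 \cdot 96}{34 \cdot 96} = -20817 + \frac{1}{34} \cdot \frac{1}{96} \left(10 + 1632\right) = -20817 + \frac{1}{34} \cdot \frac{1}{96} \cdot 1642 = -20817 + \frac{821}{1632} = - \frac{33972523}{1632}$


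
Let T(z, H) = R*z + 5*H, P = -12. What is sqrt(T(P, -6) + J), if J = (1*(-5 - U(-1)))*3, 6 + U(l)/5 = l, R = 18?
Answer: 2*I*sqrt(39) ≈ 12.49*I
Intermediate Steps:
U(l) = -30 + 5*l
T(z, H) = 5*H + 18*z (T(z, H) = 18*z + 5*H = 5*H + 18*z)
J = 90 (J = (1*(-5 - (-30 + 5*(-1))))*3 = (1*(-5 - (-30 - 5)))*3 = (1*(-5 - 1*(-35)))*3 = (1*(-5 + 35))*3 = (1*30)*3 = 30*3 = 90)
sqrt(T(P, -6) + J) = sqrt((5*(-6) + 18*(-12)) + 90) = sqrt((-30 - 216) + 90) = sqrt(-246 + 90) = sqrt(-156) = 2*I*sqrt(39)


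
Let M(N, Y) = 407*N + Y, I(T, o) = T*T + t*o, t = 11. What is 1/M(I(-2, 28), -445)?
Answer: 1/126539 ≈ 7.9027e-6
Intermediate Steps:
I(T, o) = T² + 11*o (I(T, o) = T*T + 11*o = T² + 11*o)
M(N, Y) = Y + 407*N
1/M(I(-2, 28), -445) = 1/(-445 + 407*((-2)² + 11*28)) = 1/(-445 + 407*(4 + 308)) = 1/(-445 + 407*312) = 1/(-445 + 126984) = 1/126539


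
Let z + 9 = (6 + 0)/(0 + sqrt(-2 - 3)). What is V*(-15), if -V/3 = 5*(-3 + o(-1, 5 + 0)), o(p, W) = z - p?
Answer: -2475 - 270*I*sqrt(5) ≈ -2475.0 - 603.74*I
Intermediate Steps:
z = -9 - 6*I*sqrt(5)/5 (z = -9 + (6 + 0)/(0 + sqrt(-2 - 3)) = -9 + 6/(0 + sqrt(-5)) = -9 + 6/(0 + I*sqrt(5)) = -9 + 6/((I*sqrt(5))) = -9 + 6*(-I*sqrt(5)/5) = -9 - 6*I*sqrt(5)/5 ≈ -9.0 - 2.6833*I)
o(p, W) = -9 - p - 6*I*sqrt(5)/5 (o(p, W) = (-9 - 6*I*sqrt(5)/5) - p = -9 - p - 6*I*sqrt(5)/5)
V = 165 + 18*I*sqrt(5) (V = -15*(-3 + (-9 - 1*(-1) - 6*I*sqrt(5)/5)) = -15*(-3 + (-9 + 1 - 6*I*sqrt(5)/5)) = -15*(-3 + (-8 - 6*I*sqrt(5)/5)) = -15*(-11 - 6*I*sqrt(5)/5) = -3*(-55 - 6*I*sqrt(5)) = 165 + 18*I*sqrt(5) ≈ 165.0 + 40.249*I)
V*(-15) = (165 + 18*I*sqrt(5))*(-15) = -2475 - 270*I*sqrt(5)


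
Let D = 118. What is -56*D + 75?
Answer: -6533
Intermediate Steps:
-56*D + 75 = -56*118 + 75 = -6608 + 75 = -6533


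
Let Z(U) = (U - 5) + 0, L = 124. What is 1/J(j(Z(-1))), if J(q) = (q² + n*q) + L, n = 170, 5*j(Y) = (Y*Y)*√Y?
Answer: -29225/1410006244 - 95625*I*√6/705003122 ≈ -2.0727e-5 - 0.00033224*I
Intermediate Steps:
Z(U) = -5 + U (Z(U) = (-5 + U) + 0 = -5 + U)
j(Y) = Y^(5/2)/5 (j(Y) = ((Y*Y)*√Y)/5 = (Y²*√Y)/5 = Y^(5/2)/5)
J(q) = 124 + q² + 170*q (J(q) = (q² + 170*q) + 124 = 124 + q² + 170*q)
1/J(j(Z(-1))) = 1/(124 + ((-5 - 1)^(5/2)/5)² + 170*((-5 - 1)^(5/2)/5)) = 1/(124 + ((-6)^(5/2)/5)² + 170*((-6)^(5/2)/5)) = 1/(124 + ((36*I*√6)/5)² + 170*((36*I*√6)/5)) = 1/(124 + (36*I*√6/5)² + 170*(36*I*√6/5)) = 1/(124 - 7776/25 + 1224*I*√6) = 1/(-4676/25 + 1224*I*√6)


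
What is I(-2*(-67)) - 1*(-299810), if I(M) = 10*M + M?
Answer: 301284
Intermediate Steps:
I(M) = 11*M
I(-2*(-67)) - 1*(-299810) = 11*(-2*(-67)) - 1*(-299810) = 11*134 + 299810 = 1474 + 299810 = 301284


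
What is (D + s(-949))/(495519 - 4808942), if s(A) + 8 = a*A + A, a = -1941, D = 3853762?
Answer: -5694814/4313423 ≈ -1.3203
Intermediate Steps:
s(A) = -8 - 1940*A (s(A) = -8 + (-1941*A + A) = -8 - 1940*A)
(D + s(-949))/(495519 - 4808942) = (3853762 + (-8 - 1940*(-949)))/(495519 - 4808942) = (3853762 + (-8 + 1841060))/(-4313423) = (3853762 + 1841052)*(-1/4313423) = 5694814*(-1/4313423) = -5694814/4313423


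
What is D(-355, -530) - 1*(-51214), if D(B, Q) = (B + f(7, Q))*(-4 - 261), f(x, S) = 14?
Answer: 141579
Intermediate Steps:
D(B, Q) = -3710 - 265*B (D(B, Q) = (B + 14)*(-4 - 261) = (14 + B)*(-265) = -3710 - 265*B)
D(-355, -530) - 1*(-51214) = (-3710 - 265*(-355)) - 1*(-51214) = (-3710 + 94075) + 51214 = 90365 + 51214 = 141579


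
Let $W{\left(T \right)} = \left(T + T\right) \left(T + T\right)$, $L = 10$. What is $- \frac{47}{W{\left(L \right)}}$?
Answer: $- \frac{47}{400} \approx -0.1175$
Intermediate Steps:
$W{\left(T \right)} = 4 T^{2}$ ($W{\left(T \right)} = 2 T 2 T = 4 T^{2}$)
$- \frac{47}{W{\left(L \right)}} = - \frac{47}{4 \cdot 10^{2}} = - \frac{47}{4 \cdot 100} = - \frac{47}{400}$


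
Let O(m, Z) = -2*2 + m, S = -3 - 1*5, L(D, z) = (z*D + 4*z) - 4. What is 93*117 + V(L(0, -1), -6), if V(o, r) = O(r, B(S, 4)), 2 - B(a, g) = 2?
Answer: 10871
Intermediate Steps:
L(D, z) = -4 + 4*z + D*z (L(D, z) = (D*z + 4*z) - 4 = (4*z + D*z) - 4 = -4 + 4*z + D*z)
S = -8 (S = -3 - 5 = -8)
B(a, g) = 0 (B(a, g) = 2 - 1*2 = 2 - 2 = 0)
O(m, Z) = -4 + m
V(o, r) = -4 + r
93*117 + V(L(0, -1), -6) = 93*117 + (-4 - 6) = 10881 - 10 = 10871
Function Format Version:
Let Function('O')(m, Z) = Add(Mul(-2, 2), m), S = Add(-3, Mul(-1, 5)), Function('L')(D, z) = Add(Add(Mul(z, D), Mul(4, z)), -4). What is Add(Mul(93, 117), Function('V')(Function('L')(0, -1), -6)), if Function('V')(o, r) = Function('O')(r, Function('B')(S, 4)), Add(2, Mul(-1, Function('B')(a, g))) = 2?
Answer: 10871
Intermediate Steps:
Function('L')(D, z) = Add(-4, Mul(4, z), Mul(D, z)) (Function('L')(D, z) = Add(Add(Mul(D, z), Mul(4, z)), -4) = Add(Add(Mul(4, z), Mul(D, z)), -4) = Add(-4, Mul(4, z), Mul(D, z)))
S = -8 (S = Add(-3, -5) = -8)
Function('B')(a, g) = 0 (Function('B')(a, g) = Add(2, Mul(-1, 2)) = Add(2, -2) = 0)
Function('O')(m, Z) = Add(-4, m)
Function('V')(o, r) = Add(-4, r)
Add(Mul(93, 117), Function('V')(Function('L')(0, -1), -6)) = Add(Mul(93, 117), Add(-4, -6)) = Add(10881, -10) = 10871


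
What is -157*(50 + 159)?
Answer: -32813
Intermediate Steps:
-157*(50 + 159) = -157*209 = -32813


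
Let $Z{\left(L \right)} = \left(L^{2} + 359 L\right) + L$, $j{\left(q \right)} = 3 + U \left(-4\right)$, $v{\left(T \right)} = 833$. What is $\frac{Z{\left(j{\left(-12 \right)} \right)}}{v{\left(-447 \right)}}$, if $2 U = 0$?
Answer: $\frac{1089}{833} \approx 1.3073$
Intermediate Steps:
$U = 0$ ($U = \frac{1}{2} \cdot 0 = 0$)
$j{\left(q \right)} = 3$ ($j{\left(q \right)} = 3 + 0 \left(-4\right) = 3 + 0 = 3$)
$Z{\left(L \right)} = L^{2} + 360 L$
$\frac{Z{\left(j{\left(-12 \right)} \right)}}{v{\left(-447 \right)}} = \frac{3 \left(360 + 3\right)}{833} = 3 \cdot 363 \cdot \frac{1}{833} = 1089 \cdot \frac{1}{833} = \frac{1089}{833}$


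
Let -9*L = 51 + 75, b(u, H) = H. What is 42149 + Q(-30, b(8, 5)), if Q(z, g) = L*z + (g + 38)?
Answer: 42612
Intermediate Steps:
L = -14 (L = -(51 + 75)/9 = -⅑*126 = -14)
Q(z, g) = 38 + g - 14*z (Q(z, g) = -14*z + (g + 38) = -14*z + (38 + g) = 38 + g - 14*z)
42149 + Q(-30, b(8, 5)) = 42149 + (38 + 5 - 14*(-30)) = 42149 + (38 + 5 + 420) = 42149 + 463 = 42612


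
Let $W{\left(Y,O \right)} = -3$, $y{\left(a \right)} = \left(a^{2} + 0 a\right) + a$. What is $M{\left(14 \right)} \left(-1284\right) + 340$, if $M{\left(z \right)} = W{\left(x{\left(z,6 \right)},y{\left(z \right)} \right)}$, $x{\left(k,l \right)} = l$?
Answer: $4192$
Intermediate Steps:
$y{\left(a \right)} = a + a^{2}$ ($y{\left(a \right)} = \left(a^{2} + 0\right) + a = a^{2} + a = a + a^{2}$)
$M{\left(z \right)} = -3$
$M{\left(14 \right)} \left(-1284\right) + 340 = \left(-3\right) \left(-1284\right) + 340 = 3852 + 340 = 4192$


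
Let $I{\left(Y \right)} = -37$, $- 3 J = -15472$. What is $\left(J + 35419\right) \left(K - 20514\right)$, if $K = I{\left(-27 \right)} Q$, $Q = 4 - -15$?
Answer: $- \frac{2582724193}{3} \approx -8.6091 \cdot 10^{8}$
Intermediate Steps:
$J = \frac{15472}{3}$ ($J = \left(- \frac{1}{3}\right) \left(-15472\right) = \frac{15472}{3} \approx 5157.3$)
$Q = 19$ ($Q = 4 + 15 = 19$)
$K = -703$ ($K = \left(-37\right) 19 = -703$)
$\left(J + 35419\right) \left(K - 20514\right) = \left(\frac{15472}{3} + 35419\right) \left(-703 - 20514\right) = \frac{121729}{3} \left(-21217\right) = - \frac{2582724193}{3}$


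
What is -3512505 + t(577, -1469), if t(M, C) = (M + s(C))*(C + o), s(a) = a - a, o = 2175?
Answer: -3105143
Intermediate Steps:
s(a) = 0
t(M, C) = M*(2175 + C) (t(M, C) = (M + 0)*(C + 2175) = M*(2175 + C))
-3512505 + t(577, -1469) = -3512505 + 577*(2175 - 1469) = -3512505 + 577*706 = -3512505 + 407362 = -3105143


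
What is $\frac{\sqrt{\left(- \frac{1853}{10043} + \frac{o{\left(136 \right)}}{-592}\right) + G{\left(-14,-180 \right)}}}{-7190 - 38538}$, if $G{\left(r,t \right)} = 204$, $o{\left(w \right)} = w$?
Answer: $- \frac{5 \sqrt{37171697242}}{3089475136} \approx -0.00031203$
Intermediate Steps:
$\frac{\sqrt{\left(- \frac{1853}{10043} + \frac{o{\left(136 \right)}}{-592}\right) + G{\left(-14,-180 \right)}}}{-7190 - 38538} = \frac{\sqrt{\left(- \frac{1853}{10043} + \frac{136}{-592}\right) + 204}}{-7190 - 38538} = \frac{\sqrt{\left(\left(-1853\right) \frac{1}{10043} + 136 \left(- \frac{1}{592}\right)\right) + 204}}{-45728} = \sqrt{\left(- \frac{1853}{10043} - \frac{17}{74}\right) + 204} \left(- \frac{1}{45728}\right) = \sqrt{- \frac{307853}{743182} + 204} \left(- \frac{1}{45728}\right) = \sqrt{\frac{151301275}{743182}} \left(- \frac{1}{45728}\right) = \frac{5 \sqrt{37171697242}}{67562} \left(- \frac{1}{45728}\right) = - \frac{5 \sqrt{37171697242}}{3089475136}$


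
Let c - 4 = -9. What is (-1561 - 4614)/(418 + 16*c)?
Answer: -475/26 ≈ -18.269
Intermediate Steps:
c = -5 (c = 4 - 9 = -5)
(-1561 - 4614)/(418 + 16*c) = (-1561 - 4614)/(418 + 16*(-5)) = -6175/(418 - 80) = -6175/338 = -6175*1/338 = -475/26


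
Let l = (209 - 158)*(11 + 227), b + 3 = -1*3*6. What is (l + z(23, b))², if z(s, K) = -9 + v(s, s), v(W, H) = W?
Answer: 147671104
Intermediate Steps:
b = -21 (b = -3 - 1*3*6 = -3 - 3*6 = -3 - 18 = -21)
z(s, K) = -9 + s
l = 12138 (l = 51*238 = 12138)
(l + z(23, b))² = (12138 + (-9 + 23))² = (12138 + 14)² = 12152² = 147671104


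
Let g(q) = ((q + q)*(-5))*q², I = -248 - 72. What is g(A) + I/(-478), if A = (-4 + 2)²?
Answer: -152800/239 ≈ -639.33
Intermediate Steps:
I = -320
A = 4 (A = (-2)² = 4)
g(q) = -10*q³ (g(q) = ((2*q)*(-5))*q² = (-10*q)*q² = -10*q³)
g(A) + I/(-478) = -10*4³ - 320/(-478) = -10*64 - 320*(-1/478) = -640 + 160/239 = -152800/239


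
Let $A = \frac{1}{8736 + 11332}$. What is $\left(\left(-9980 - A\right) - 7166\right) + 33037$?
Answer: $\frac{318900587}{20068} \approx 15891.0$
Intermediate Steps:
$A = \frac{1}{20068} \approx 4.9831 \cdot 10^{-5}$
$\left(\left(-9980 - A\right) - 7166\right) + 33037 = \left(\left(-9980 - \frac{1}{20068}\right) - 7166\right) + 33037 = \left(\left(-9980 - \frac{1}{20068}\right) + \left(-11908 + 4742\right)\right) + 33037 = \left(- \frac{200278641}{20068} - 7166\right) + 33037 = - \frac{344085929}{20068} + 33037 = \frac{318900587}{20068}$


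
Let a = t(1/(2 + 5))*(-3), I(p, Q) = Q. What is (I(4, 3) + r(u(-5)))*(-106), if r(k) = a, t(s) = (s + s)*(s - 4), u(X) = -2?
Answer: -32754/49 ≈ -668.45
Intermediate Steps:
t(s) = 2*s*(-4 + s) (t(s) = (2*s)*(-4 + s) = 2*s*(-4 + s))
a = 162/49 (a = (2*(-4 + 1/(2 + 5))/(2 + 5))*(-3) = (2*(-4 + 1/7)/7)*(-3) = (2*(⅐)*(-4 + ⅐))*(-3) = (2*(⅐)*(-27/7))*(-3) = -54/49*(-3) = 162/49 ≈ 3.3061)
r(k) = 162/49
(I(4, 3) + r(u(-5)))*(-106) = (3 + 162/49)*(-106) = (309/49)*(-106) = -32754/49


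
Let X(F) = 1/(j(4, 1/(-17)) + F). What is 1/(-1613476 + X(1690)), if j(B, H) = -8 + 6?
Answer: -1688/2723547487 ≈ -6.1978e-7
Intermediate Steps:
j(B, H) = -2
X(F) = 1/(-2 + F)
1/(-1613476 + X(1690)) = 1/(-1613476 + 1/(-2 + 1690)) = 1/(-1613476 + 1/1688) = 1/(-2723547487/1688) = -1688/2723547487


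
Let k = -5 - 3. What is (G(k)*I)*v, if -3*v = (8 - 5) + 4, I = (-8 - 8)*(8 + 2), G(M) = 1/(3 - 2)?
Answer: 1120/3 ≈ 373.33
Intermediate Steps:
k = -8
G(M) = 1 (G(M) = 1/1 = 1)
I = -160 (I = -16*10 = -160)
v = -7/3 (v = -((8 - 5) + 4)/3 = -(3 + 4)/3 = -⅓*7 = -7/3 ≈ -2.3333)
(G(k)*I)*v = (1*(-160))*(-7/3) = -160*(-7/3) = 1120/3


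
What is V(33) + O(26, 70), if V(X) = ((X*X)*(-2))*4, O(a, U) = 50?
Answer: -8662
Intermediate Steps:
V(X) = -8*X² (V(X) = (X²*(-2))*4 = -2*X²*4 = -8*X²)
V(33) + O(26, 70) = -8*33² + 50 = -8*1089 + 50 = -8712 + 50 = -8662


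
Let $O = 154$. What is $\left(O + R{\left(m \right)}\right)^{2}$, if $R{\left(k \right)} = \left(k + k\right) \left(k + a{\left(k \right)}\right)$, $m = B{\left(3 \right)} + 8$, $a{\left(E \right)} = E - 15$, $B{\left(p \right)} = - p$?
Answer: $10816$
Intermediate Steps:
$a{\left(E \right)} = -15 + E$ ($a{\left(E \right)} = E - 15 = -15 + E$)
$m = 5$ ($m = \left(-1\right) 3 + 8 = -3 + 8 = 5$)
$R{\left(k \right)} = 2 k \left(-15 + 2 k\right)$ ($R{\left(k \right)} = \left(k + k\right) \left(k + \left(-15 + k\right)\right) = 2 k \left(-15 + 2 k\right)$)
$\left(O + R{\left(m \right)}\right)^{2} = \left(154 + 2 \cdot 5 \left(-15 + 2 \cdot 5\right)\right)^{2} = \left(154 + 2 \cdot 5 \left(-15 + 10\right)\right)^{2} = \left(154 + 2 \cdot 5 \left(-5\right)\right)^{2} = \left(154 - 50\right)^{2} = 104^{2} = 10816$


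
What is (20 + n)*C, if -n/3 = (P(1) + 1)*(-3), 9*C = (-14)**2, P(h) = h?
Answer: 7448/9 ≈ 827.56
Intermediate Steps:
C = 196/9 (C = (1/9)*(-14)**2 = (1/9)*196 = 196/9 ≈ 21.778)
n = 18 (n = -3*(1 + 1)*(-3) = -6*(-3) = -3*(-6) = 18)
(20 + n)*C = (20 + 18)*(196/9) = 38*(196/9) = 7448/9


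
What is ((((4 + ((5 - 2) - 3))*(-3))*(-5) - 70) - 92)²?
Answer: 10404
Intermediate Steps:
((((4 + ((5 - 2) - 3))*(-3))*(-5) - 70) - 92)² = ((((4 + (3 - 3))*(-3))*(-5) - 70) - 92)² = ((((4 + 0)*(-3))*(-5) - 70) - 92)² = (((4*(-3))*(-5) - 70) - 92)² = ((-12*(-5) - 70) - 92)² = ((60 - 70) - 92)² = (-10 - 92)² = (-102)² = 10404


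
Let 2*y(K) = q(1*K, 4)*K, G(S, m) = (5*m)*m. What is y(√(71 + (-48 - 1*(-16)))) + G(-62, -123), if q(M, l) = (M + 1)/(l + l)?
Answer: 1210359/16 + √39/16 ≈ 75648.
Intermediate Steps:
G(S, m) = 5*m²
q(M, l) = (1 + M)/(2*l) (q(M, l) = (1 + M)/((2*l)) = (1 + M)*(1/(2*l)) = (1 + M)/(2*l))
y(K) = K*(⅛ + K/8)/2 (y(K) = (((½)*(1 + 1*K)/4)*K)/2 = (((½)*(¼)*(1 + K))*K)/2 = ((⅛ + K/8)*K)/2 = (K*(⅛ + K/8))/2 = K*(⅛ + K/8)/2)
y(√(71 + (-48 - 1*(-16)))) + G(-62, -123) = √(71 + (-48 - 1*(-16)))*(1 + √(71 + (-48 - 1*(-16))))/16 + 5*(-123)² = √(71 + (-48 + 16))*(1 + √(71 + (-48 + 16)))/16 + 5*15129 = √(71 - 32)*(1 + √(71 - 32))/16 + 75645 = √39*(1 + √39)/16 + 75645 = 75645 + √39*(1 + √39)/16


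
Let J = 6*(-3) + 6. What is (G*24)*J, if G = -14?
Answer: 4032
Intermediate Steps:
J = -12 (J = -18 + 6 = -12)
(G*24)*J = -14*24*(-12) = -336*(-12) = 4032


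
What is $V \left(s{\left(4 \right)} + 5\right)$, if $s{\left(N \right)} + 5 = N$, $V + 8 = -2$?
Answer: $-40$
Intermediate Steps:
$V = -10$ ($V = -8 - 2 = -10$)
$s{\left(N \right)} = -5 + N$
$V \left(s{\left(4 \right)} + 5\right) = - 10 \left(\left(-5 + 4\right) + 5\right) = - 10 \left(-1 + 5\right) = \left(-10\right) 4 = -40$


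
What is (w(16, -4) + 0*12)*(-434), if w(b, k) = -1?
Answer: 434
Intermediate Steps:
(w(16, -4) + 0*12)*(-434) = (-1 + 0*12)*(-434) = (-1 + 0)*(-434) = -1*(-434) = 434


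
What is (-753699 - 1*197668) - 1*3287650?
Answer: -4239017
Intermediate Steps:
(-753699 - 1*197668) - 1*3287650 = (-753699 - 197668) - 3287650 = -951367 - 3287650 = -4239017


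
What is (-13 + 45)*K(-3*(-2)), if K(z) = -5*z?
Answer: -960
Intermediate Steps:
(-13 + 45)*K(-3*(-2)) = (-13 + 45)*(-(-15)*(-2)) = 32*(-5*6) = 32*(-30) = -960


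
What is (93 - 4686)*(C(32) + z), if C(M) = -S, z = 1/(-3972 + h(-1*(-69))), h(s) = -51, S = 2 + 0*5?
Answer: 12319957/1341 ≈ 9187.1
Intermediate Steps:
S = 2 (S = 2 + 0 = 2)
z = -1/4023 (z = 1/(-3972 - 51) = 1/(-4023) = -1/4023 ≈ -0.00024857)
C(M) = -2 (C(M) = -1*2 = -2)
(93 - 4686)*(C(32) + z) = (93 - 4686)*(-2 - 1/4023) = -4593*(-8047/4023) = 12319957/1341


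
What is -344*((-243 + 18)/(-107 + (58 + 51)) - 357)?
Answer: 161508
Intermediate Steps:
-344*((-243 + 18)/(-107 + (58 + 51)) - 357) = -344*(-225/(-107 + 109) - 357) = -344*(-225/2 - 357) = -344*(-939/2) = 161508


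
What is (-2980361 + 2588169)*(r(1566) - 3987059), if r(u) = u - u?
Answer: 1563692643328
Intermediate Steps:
r(u) = 0
(-2980361 + 2588169)*(r(1566) - 3987059) = (-2980361 + 2588169)*(0 - 3987059) = -392192*(-3987059) = 1563692643328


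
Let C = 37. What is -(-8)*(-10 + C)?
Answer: 216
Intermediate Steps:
-(-8)*(-10 + C) = -(-8)*(-10 + 37) = -(-8)*27 = -1*(-216) = 216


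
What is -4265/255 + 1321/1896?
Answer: -172213/10744 ≈ -16.029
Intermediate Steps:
-4265/255 + 1321/1896 = -4265*1/255 + 1321*(1/1896) = -853/51 + 1321/1896 = -172213/10744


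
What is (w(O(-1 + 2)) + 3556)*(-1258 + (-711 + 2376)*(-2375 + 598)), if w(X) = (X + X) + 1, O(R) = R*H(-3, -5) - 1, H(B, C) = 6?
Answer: -10558188021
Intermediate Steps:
O(R) = -1 + 6*R (O(R) = R*6 - 1 = 6*R - 1 = -1 + 6*R)
w(X) = 1 + 2*X (w(X) = 2*X + 1 = 1 + 2*X)
(w(O(-1 + 2)) + 3556)*(-1258 + (-711 + 2376)*(-2375 + 598)) = ((1 + 2*(-1 + 6*(-1 + 2))) + 3556)*(-1258 + (-711 + 2376)*(-2375 + 598)) = ((1 + 2*(-1 + 6*1)) + 3556)*(-1258 + 1665*(-1777)) = ((1 + 2*(-1 + 6)) + 3556)*(-1258 - 2958705) = ((1 + 2*5) + 3556)*(-2959963) = ((1 + 10) + 3556)*(-2959963) = (11 + 3556)*(-2959963) = 3567*(-2959963) = -10558188021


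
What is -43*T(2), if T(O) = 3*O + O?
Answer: -344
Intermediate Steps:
T(O) = 4*O
-43*T(2) = -172*2 = -43*8 = -344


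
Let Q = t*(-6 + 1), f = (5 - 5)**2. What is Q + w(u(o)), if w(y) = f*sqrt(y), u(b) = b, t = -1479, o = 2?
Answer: 7395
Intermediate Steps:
f = 0 (f = 0**2 = 0)
w(y) = 0 (w(y) = 0*sqrt(y) = 0)
Q = 7395 (Q = -1479*(-6 + 1) = -1479*(-5) = 7395)
Q + w(u(o)) = 7395 + 0 = 7395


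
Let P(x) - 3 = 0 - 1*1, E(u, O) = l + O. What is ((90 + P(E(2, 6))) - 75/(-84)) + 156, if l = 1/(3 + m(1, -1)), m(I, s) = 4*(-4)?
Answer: 6969/28 ≈ 248.89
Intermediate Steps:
m(I, s) = -16
l = -1/13 (l = 1/(3 - 16) = 1/(-13) = -1/13 ≈ -0.076923)
E(u, O) = -1/13 + O
P(x) = 2 (P(x) = 3 + (0 - 1*1) = 3 + (0 - 1) = 3 - 1 = 2)
((90 + P(E(2, 6))) - 75/(-84)) + 156 = ((90 + 2) - 75/(-84)) + 156 = (92 - 75*(-1/84)) + 156 = (92 + 25/28) + 156 = 2601/28 + 156 = 6969/28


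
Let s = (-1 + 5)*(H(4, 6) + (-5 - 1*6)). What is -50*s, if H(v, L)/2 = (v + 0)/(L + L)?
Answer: 6200/3 ≈ 2066.7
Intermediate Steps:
H(v, L) = v/L (H(v, L) = 2*((v + 0)/(L + L)) = 2*(v/((2*L))) = 2*(v*(1/(2*L))) = 2*(v/(2*L)) = v/L)
s = -124/3 (s = (-1 + 5)*(4/6 + (-5 - 1*6)) = 4*(4*(⅙) + (-5 - 6)) = 4*(⅔ - 11) = 4*(-31/3) = -124/3 ≈ -41.333)
-50*s = -50*(-124/3) = 6200/3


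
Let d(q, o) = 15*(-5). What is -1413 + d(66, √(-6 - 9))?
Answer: -1488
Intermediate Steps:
d(q, o) = -75
-1413 + d(66, √(-6 - 9)) = -1413 - 75 = -1488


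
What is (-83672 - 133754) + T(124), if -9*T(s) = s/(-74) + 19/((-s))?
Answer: -2992648667/13764 ≈ -2.1743e+5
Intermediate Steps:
T(s) = s/666 + 19/(9*s) (T(s) = -(s/(-74) + 19/((-s)))/9 = -(s*(-1/74) + 19*(-1/s))/9 = -(-s/74 - 19/s)/9 = -(-19/s - s/74)/9 = s/666 + 19/(9*s))
(-83672 - 133754) + T(124) = (-83672 - 133754) + (1/666)*(1406 + 124²)/124 = -217426 + (1/666)*(1/124)*(1406 + 15376) = -217426 + (1/666)*(1/124)*16782 = -217426 + 2797/13764 = -2992648667/13764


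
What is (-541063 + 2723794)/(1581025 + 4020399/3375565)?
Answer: 7367950368015/5336856674524 ≈ 1.3806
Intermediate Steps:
(-541063 + 2723794)/(1581025 + 4020399/3375565) = 2182731/(1581025 + 4020399*(1/3375565)) = 2182731/(1581025 + 4020399/3375565) = 2182731/(5336856674524/3375565) = 2182731*(3375565/5336856674524) = 7367950368015/5336856674524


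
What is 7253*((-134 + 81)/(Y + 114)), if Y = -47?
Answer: -384409/67 ≈ -5737.4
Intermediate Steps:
7253*((-134 + 81)/(Y + 114)) = 7253*((-134 + 81)/(-47 + 114)) = 7253*(-53/67) = -384409/67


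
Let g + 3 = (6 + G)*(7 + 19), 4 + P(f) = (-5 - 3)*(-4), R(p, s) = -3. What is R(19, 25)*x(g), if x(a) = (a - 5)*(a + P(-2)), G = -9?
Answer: -13674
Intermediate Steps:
P(f) = 28 (P(f) = -4 + (-5 - 3)*(-4) = -4 - 8*(-4) = -4 + 32 = 28)
g = -81 (g = -3 + (6 - 9)*(7 + 19) = -3 - 3*26 = -3 - 78 = -81)
x(a) = (-5 + a)*(28 + a) (x(a) = (a - 5)*(a + 28) = (-5 + a)*(28 + a))
R(19, 25)*x(g) = -3*(-140 + (-81)² + 23*(-81)) = -3*(-140 + 6561 - 1863) = -3*4558 = -13674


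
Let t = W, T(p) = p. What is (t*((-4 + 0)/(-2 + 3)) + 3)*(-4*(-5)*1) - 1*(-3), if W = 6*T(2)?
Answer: -897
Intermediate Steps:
W = 12 (W = 6*2 = 12)
t = 12
(t*((-4 + 0)/(-2 + 3)) + 3)*(-4*(-5)*1) - 1*(-3) = (12*((-4 + 0)/(-2 + 3)) + 3)*(-4*(-5)*1) - 1*(-3) = (12*(-4/1) + 3)*(20*1) + 3 = (12*(-4*1) + 3)*20 + 3 = (12*(-4) + 3)*20 + 3 = (-48 + 3)*20 + 3 = -45*20 + 3 = -900 + 3 = -897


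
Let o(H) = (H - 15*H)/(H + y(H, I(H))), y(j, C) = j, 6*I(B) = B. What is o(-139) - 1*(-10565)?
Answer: 10558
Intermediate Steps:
I(B) = B/6
o(H) = -7 (o(H) = (H - 15*H)/(H + H) = (-14*H)/((2*H)) = (-14*H)*(1/(2*H)) = -7)
o(-139) - 1*(-10565) = -7 - 1*(-10565) = -7 + 10565 = 10558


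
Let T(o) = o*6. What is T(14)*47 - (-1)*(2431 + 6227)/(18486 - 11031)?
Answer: 9813666/2485 ≈ 3949.2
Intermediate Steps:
T(o) = 6*o
T(14)*47 - (-1)*(2431 + 6227)/(18486 - 11031) = (6*14)*47 - (-1)*(2431 + 6227)/(18486 - 11031) = 84*47 - (-1)*8658/7455 = 3948 - (-1)*8658*(1/7455) = 3948 - (-1)*2886/2485 = 3948 - 1*(-2886/2485) = 3948 + 2886/2485 = 9813666/2485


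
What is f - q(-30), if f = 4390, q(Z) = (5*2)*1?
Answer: 4380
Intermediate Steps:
q(Z) = 10 (q(Z) = 10*1 = 10)
f - q(-30) = 4390 - 1*10 = 4390 - 10 = 4380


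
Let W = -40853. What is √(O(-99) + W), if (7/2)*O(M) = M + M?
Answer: I*√2004569/7 ≈ 202.26*I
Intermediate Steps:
O(M) = 4*M/7 (O(M) = 2*(M + M)/7 = 2*(2*M)/7 = 4*M/7)
√(O(-99) + W) = √((4/7)*(-99) - 40853) = √(-396/7 - 40853) = √(-286367/7) = I*√2004569/7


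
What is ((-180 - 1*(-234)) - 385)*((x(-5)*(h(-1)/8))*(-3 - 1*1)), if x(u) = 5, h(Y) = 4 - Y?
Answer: 8275/2 ≈ 4137.5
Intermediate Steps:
((-180 - 1*(-234)) - 385)*((x(-5)*(h(-1)/8))*(-3 - 1*1)) = ((-180 - 1*(-234)) - 385)*((5*((4 - 1*(-1))/8))*(-3 - 1*1)) = ((-180 + 234) - 385)*((5*((4 + 1)*(⅛)))*(-3 - 1)) = (54 - 385)*((5*(5*(⅛)))*(-4)) = -331*5*(5/8)*(-4) = -8275*(-4)/8 = -331*(-25/2) = 8275/2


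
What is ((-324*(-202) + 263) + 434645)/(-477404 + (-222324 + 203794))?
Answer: -3734/3701 ≈ -1.0089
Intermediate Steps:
((-324*(-202) + 263) + 434645)/(-477404 + (-222324 + 203794)) = ((65448 + 263) + 434645)/(-477404 - 18530) = (65711 + 434645)/(-495934) = 500356*(-1/495934) = -3734/3701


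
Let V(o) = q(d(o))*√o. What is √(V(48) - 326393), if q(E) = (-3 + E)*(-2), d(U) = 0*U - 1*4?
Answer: √(-326393 + 56*√3) ≈ 571.22*I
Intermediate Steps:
d(U) = -4 (d(U) = 0 - 4 = -4)
q(E) = 6 - 2*E
V(o) = 14*√o (V(o) = (6 - 2*(-4))*√o = (6 + 8)*√o = 14*√o)
√(V(48) - 326393) = √(14*√48 - 326393) = √(14*(4*√3) - 326393) = √(56*√3 - 326393) = √(-326393 + 56*√3)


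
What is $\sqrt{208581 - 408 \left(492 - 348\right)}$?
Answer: $\sqrt{149829} \approx 387.08$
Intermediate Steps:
$\sqrt{208581 - 408 \left(492 - 348\right)} = \sqrt{208581 - 58752} = \sqrt{149829}$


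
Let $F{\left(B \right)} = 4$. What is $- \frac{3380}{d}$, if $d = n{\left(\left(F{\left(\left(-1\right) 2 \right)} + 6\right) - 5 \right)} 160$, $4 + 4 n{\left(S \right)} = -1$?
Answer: $\frac{169}{10} \approx 16.9$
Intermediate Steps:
$n{\left(S \right)} = - \frac{5}{4}$ ($n{\left(S \right)} = -1 + \frac{1}{4} \left(-1\right) = -1 - \frac{1}{4} = - \frac{5}{4}$)
$d = -200$ ($d = \left(- \frac{5}{4}\right) 160 = -200$)
$- \frac{3380}{d} = - \frac{3380}{-200} = \left(-3380\right) \left(- \frac{1}{200}\right) = \frac{169}{10}$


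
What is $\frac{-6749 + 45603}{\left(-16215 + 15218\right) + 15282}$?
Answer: $\frac{38854}{14285} \approx 2.7199$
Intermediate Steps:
$\frac{-6749 + 45603}{\left(-16215 + 15218\right) + 15282} = \frac{38854}{-997 + 15282} = \frac{38854}{14285}$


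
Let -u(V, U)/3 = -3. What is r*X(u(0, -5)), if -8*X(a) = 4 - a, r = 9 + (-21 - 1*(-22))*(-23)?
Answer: -35/4 ≈ -8.7500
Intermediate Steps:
u(V, U) = 9 (u(V, U) = -3*(-3) = 9)
r = -14 (r = 9 + (-21 + 22)*(-23) = 9 + 1*(-23) = 9 - 23 = -14)
X(a) = -½ + a/8 (X(a) = -(4 - a)/8 = -½ + a/8)
r*X(u(0, -5)) = -14*(-½ + (⅛)*9) = -14*(-½ + 9/8) = -14*5/8 = -35/4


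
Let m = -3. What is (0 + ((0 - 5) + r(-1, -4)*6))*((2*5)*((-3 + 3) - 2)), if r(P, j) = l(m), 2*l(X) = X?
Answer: 280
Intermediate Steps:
l(X) = X/2
r(P, j) = -3/2 (r(P, j) = (1/2)*(-3) = -3/2)
(0 + ((0 - 5) + r(-1, -4)*6))*((2*5)*((-3 + 3) - 2)) = (0 + ((0 - 5) - 3/2*6))*((2*5)*((-3 + 3) - 2)) = (0 + (-5 - 9))*(10*(0 - 2)) = (0 - 14)*(10*(-2)) = -14*(-20) = 280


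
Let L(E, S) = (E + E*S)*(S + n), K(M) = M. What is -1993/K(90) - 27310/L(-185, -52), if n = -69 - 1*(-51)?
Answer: -8758793/396270 ≈ -22.103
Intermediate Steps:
n = -18 (n = -69 + 51 = -18)
L(E, S) = (-18 + S)*(E + E*S) (L(E, S) = (E + E*S)*(S - 18) = (E + E*S)*(-18 + S) = (-18 + S)*(E + E*S))
-1993/K(90) - 27310/L(-185, -52) = -1993/90 - 27310*(-1/(185*(-18 + (-52)² - 17*(-52)))) = -1993*1/90 - 27310*(-1/(185*(-18 + 2704 + 884))) = -1993/90 - 27310/((-185*3570)) = -1993/90 - 27310/(-660450) = -1993/90 - 27310*(-1/660450) = -1993/90 + 2731/66045 = -8758793/396270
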